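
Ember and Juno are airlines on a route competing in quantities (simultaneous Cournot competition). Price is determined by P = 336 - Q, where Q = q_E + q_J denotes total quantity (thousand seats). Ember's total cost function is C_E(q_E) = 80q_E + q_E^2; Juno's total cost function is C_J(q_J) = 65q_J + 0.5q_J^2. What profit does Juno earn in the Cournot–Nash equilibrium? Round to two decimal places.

8498.98

Ember's profit: π_E = (336 - Q)q_E - (80q_E + q_E²). Setting ∂π_E/∂q_E = 0: 256 - 4q_E - (q_J) = 0.
Juno's profit: π_J = (336 - Q)q_J - (65q_J + (1/2)q_J²). Setting ∂π_J/∂q_J = 0: 271 - 3q_J - (q_E) = 0.
So q_E = (256 - q_J)/4 and q_J = (271 - q_E)/3.
Substituting one into the other gives q_E = 497/11 and q_J = 828/11.
Price P = 336 - 1325/11 = 215.5455.
Juno's profit: 215.5455·(828/11) - 65·(828/11) - (1/2)(828/11)² = 8498.9752.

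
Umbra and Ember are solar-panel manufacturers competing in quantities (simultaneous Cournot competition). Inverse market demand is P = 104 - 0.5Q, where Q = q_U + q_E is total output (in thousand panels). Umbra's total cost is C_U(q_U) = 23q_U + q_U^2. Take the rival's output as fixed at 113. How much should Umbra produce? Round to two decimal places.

With the rival's output fixed at 113, Umbra's profit is π_U = (104 - (1/2)·113 - (1/2)q_U)q_U - (23q_U + q_U²) = (95/2 - (1/2)q_U)q_U - (23q_U + q_U²).
∂π_U/∂q_U = 49/2 - 3q_U = 0, so q_U = 49/6.

8.17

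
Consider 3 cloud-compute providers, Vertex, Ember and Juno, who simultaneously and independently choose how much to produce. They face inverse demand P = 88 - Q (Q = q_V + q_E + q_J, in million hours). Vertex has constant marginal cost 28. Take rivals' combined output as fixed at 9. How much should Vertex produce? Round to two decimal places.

25.50

With rivals' combined output fixed at 9, Vertex's profit is π_V = (88 - 9 - q_V)q_V - (28q_V) = (79 - q_V)q_V - (28q_V).
∂π_V/∂q_V = 51 - 2q_V = 0, so q_V = 51/2.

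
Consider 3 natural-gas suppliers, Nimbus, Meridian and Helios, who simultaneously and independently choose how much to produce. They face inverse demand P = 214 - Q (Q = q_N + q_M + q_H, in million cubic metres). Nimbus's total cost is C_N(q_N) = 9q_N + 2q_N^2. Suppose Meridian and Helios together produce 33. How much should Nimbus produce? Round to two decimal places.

With rivals' combined output fixed at 33, Nimbus's profit is π_N = (214 - 33 - q_N)q_N - (9q_N + 2q_N²) = (181 - q_N)q_N - (9q_N + 2q_N²).
∂π_N/∂q_N = 172 - 6q_N = 0, so q_N = 86/3.

28.67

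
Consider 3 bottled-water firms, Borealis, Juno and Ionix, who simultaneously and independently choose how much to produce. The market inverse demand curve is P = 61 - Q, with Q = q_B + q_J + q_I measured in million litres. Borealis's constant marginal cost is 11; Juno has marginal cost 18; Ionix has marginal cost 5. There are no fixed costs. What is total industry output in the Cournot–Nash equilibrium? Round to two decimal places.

37.25

Borealis's profit: π_B = (61 - Q)q_B - (11q_B). Setting ∂π_B/∂q_B = 0: 50 - 2q_B - (q_J + q_I) = 0.
Juno's profit: π_J = (61 - Q)q_J - (18q_J). Setting ∂π_J/∂q_J = 0: 43 - 2q_J - (q_B + q_I) = 0.
Ionix's profit: π_I = (61 - Q)q_I - (5q_I). Setting ∂π_I/∂q_I = 0: 56 - 2q_I - (q_B + q_J) = 0.
Summing all 3 equations gives 149 − 4Q = 0, hence Q = 149/4.
Back-substituting: q_B = (50 − 149/4) = 51/4, q_J = (43 − 149/4) = 23/4, q_I = (56 − 149/4) = 75/4.
Total output Q = 51/4 + 23/4 + 75/4 = 149/4.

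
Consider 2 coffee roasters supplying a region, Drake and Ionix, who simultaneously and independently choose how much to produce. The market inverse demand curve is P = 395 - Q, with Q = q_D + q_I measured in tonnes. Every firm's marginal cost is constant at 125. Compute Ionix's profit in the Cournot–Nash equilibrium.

8100

Each firm earns π_i = (395 - Q)q_i - 125q_i.
Setting ∂π_i/∂q_i = 0 with rivals' quantities fixed: 270 - 2q_i - q_j = 0.
With identical firms every q_j equals q_i, so q_j = q_i and 270 = 3q_i, giving q_i = 90.
Price P = 395 - 180 = 215.
Ionix's profit: (215 - 125)·90 = 8100.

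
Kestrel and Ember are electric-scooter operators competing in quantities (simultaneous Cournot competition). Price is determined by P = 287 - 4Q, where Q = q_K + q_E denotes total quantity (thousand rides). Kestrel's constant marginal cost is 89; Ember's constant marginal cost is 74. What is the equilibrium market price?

150

Kestrel's profit: π_K = (287 - 4Q)q_K - (89q_K). Setting ∂π_K/∂q_K = 0: 198 - 8q_K - 4(q_E) = 0.
Ember's profit: π_E = (287 - 4Q)q_E - (74q_E). Setting ∂π_E/∂q_E = 0: 213 - 8q_E - 4(q_K) = 0.
Best responses: q_K = (198 - 4q_E)/8, q_E = (213 - 4q_K)/8.
Solving the pair: q_K = 61/4, q_E = 19.
Total output Q = 137/4, so price P = 287 - 4·(137/4) = 150.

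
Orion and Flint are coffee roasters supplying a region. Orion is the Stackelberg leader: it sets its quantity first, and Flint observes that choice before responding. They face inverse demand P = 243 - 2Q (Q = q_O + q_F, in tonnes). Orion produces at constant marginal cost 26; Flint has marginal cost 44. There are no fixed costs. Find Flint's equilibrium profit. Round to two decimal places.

The follower Flint best-responds to any q_O: π_F = (243 - 2Q)q_F - 44q_F.
∂π_F/∂q_F = 199 - 2q_O - 4q_F = 0 gives the reaction function q_F = (199 - 2q_O)/4.
Orion substitutes q_F(q_O) into its own profit: π_O = q_O(243 - 2q_O - (199 - 2q_O)/2) - 26q_O = (287/2 - q_O)q_O - 26q_O.
Leader FOC: 235/2 - 2q_O = 0, so q_O = 235/4.
Then q_F = (199 - 2·(235/4))/4 = 163/8.
Price P = 243 - 2·(633/8) = 339/4.
Flint's profit: (339/4 - 44)·(163/8) = 830.2813.

830.28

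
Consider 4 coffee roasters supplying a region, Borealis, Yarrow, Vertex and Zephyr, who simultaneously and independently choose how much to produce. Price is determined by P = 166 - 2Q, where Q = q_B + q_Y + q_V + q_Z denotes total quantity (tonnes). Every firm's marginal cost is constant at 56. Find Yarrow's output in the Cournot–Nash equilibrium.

A representative firm's profit is π_i = q_i(166 - 2Q) - 56q_i.
Setting ∂π_i/∂q_i = 0 with rivals' quantities fixed: 110 - 4q_i - 2·Σ_{j≠i} q_j = 0.
By symmetry each firm produces the same amount; substituting Σ_{j≠i} q_j = 3q_i yields q_i = 110/10 = 11.

11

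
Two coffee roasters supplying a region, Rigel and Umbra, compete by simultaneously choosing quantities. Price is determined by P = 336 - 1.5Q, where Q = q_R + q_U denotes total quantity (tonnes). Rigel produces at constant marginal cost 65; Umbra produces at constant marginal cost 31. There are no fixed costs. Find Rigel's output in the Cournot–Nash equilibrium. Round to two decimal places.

52.67

Rigel's profit: π_R = (336 - 1.5Q)q_R - (65q_R). Setting ∂π_R/∂q_R = 0: 271 - 3q_R - (3/2)(q_U) = 0.
Umbra's profit: π_U = (336 - 1.5Q)q_U - (31q_U). Setting ∂π_U/∂q_U = 0: 305 - 3q_U - (3/2)(q_R) = 0.
So q_R = (271 - (3/2)q_U)/3 and q_U = (305 - (3/2)q_R)/3.
Substituting one into the other gives q_R = 158/3 and q_U = 226/3.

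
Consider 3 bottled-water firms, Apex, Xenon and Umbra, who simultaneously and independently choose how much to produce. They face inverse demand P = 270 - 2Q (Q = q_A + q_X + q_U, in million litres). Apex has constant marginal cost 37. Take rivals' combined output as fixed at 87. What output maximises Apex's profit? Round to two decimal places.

14.75

With rivals' combined output fixed at 87, Apex's profit is π_A = (270 - 2·87 - 2q_A)q_A - (37q_A) = (96 - 2q_A)q_A - (37q_A).
∂π_A/∂q_A = 59 - 4q_A = 0, so q_A = 59/4.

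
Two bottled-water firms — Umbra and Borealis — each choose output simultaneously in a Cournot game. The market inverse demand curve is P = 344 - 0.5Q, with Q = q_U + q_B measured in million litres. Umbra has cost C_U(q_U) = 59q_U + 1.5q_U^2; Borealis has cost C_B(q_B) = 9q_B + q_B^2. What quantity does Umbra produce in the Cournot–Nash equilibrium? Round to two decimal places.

58.51

Umbra's profit: π_U = (344 - 0.5Q)q_U - (59q_U + (3/2)q_U²). Setting ∂π_U/∂q_U = 0: 285 - 4q_U - (1/2)(q_B) = 0.
Borealis's first-order condition: 335 - 3q_B - (1/2)(q_U) = 0.
So q_U = (285 - (1/2)q_B)/4 and q_B = (335 - (1/2)q_U)/3.
Solving the pair: q_U = 58.5106, q_B = 101.9149.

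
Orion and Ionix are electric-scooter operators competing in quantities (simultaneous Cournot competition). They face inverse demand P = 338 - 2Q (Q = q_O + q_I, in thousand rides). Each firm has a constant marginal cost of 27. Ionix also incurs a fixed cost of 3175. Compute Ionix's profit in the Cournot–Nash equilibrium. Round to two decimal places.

Each firm earns π_i = (338 - 2Q)q_i - 27q_i.
First-order condition (treating rivals' output as given): 311 - 4q_i - 2q_j = 0.
With identical firms every q_j equals q_i, so q_j = q_i and 311 = 6q_i, giving q_i = 311/6.
Price P = 338 - 2·(311/3) = 392/3.
Ionix's profit: (392/3 - 27)·(311/6) - 3175 = 2198.3889.

2198.39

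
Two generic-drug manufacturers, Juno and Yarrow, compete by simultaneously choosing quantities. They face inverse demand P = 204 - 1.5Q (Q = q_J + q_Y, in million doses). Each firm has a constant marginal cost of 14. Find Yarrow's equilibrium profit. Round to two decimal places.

2674.07

A representative firm's profit is π_i = q_i(204 - 1.5Q) - 14q_i.
First-order condition (treating rivals' output as given): 190 - 3q_i - (3/2)q_j = 0.
With identical firms every q_j equals q_i, so q_j = q_i and 190 = (9/2)q_i, giving q_i = 380/9.
Price P = 204 - (3/2)·(760/9) = 232/3.
Yarrow's profit: (232/3 - 14)·(380/9) = 2674.0741.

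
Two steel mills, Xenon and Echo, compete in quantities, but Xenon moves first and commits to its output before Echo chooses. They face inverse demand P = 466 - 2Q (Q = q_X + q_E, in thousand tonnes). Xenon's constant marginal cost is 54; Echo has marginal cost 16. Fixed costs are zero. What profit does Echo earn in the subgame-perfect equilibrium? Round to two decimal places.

8646.13

The follower Echo best-responds to any q_X: π_E = (466 - 2Q)q_E - 16q_E.
Setting the follower's marginal profit to zero, 450 - 2q_X - 4q_E = 0, i.e. q_E = (450 - 2q_X)/4.
Xenon substitutes q_E(q_X) into its own profit: π_X = q_X(466 - 2q_X - (450 - 2q_X)/2) - 54q_X = (241 - q_X)q_X - 54q_X.
The leader's first-order condition 187 - 2q_X = 0 yields q_X = 187/2.
Then q_E = (450 - 2·(187/2))/4 = 263/4.
Price P = 466 - 2·(637/4) = 295/2.
Echo's profit: (295/2 - 16)·(263/4) = 8646.1250.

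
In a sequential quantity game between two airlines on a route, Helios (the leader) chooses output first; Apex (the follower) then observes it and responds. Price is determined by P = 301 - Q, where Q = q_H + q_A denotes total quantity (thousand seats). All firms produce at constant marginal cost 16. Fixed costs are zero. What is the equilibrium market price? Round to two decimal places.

87.25

Solve by backward induction. Given q_H, the follower Apex maximises π_A = (301 - q_H - q_A)q_A - 16q_A.
Setting the follower's marginal profit to zero, 285 - q_H - 2q_A = 0, i.e. q_A = (285 - q_H)/2.
Helios substitutes q_A(q_H) into its own profit: π_H = q_H(301 - q_H - (285 - q_H)/2) - 16q_H = (317/2 - (1/2)q_H)q_H - 16q_H.
Maximising: ∂π_H/∂q_H = 285/2 - q_H = 0, giving q_H = 285/2.
Then q_A = (285 - 285/2)/2 = 285/4.
Total output Q = 855/4, so price P = 301 - 855/4 = 349/4.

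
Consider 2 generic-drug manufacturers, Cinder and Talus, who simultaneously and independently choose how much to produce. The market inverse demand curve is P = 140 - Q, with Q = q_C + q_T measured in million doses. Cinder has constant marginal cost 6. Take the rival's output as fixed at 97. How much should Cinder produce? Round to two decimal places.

18.50

With the rival's output fixed at 97, Cinder's profit is π_C = (140 - 97 - q_C)q_C - (6q_C) = (43 - q_C)q_C - (6q_C).
∂π_C/∂q_C = 37 - 2q_C = 0, so q_C = 37/2.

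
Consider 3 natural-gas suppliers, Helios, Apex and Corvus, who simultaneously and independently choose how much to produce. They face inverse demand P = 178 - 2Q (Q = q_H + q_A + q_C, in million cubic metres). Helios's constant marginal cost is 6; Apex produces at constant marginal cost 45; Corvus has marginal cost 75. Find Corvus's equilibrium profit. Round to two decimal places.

Helios's profit: π_H = (178 - 2Q)q_H - (6q_H). Setting ∂π_H/∂q_H = 0: 172 - 4q_H - 2(q_A + q_C) = 0.
Apex's first-order condition: 133 - 4q_A - 2(q_H + q_C) = 0.
Corvus's profit: π_C = (178 - 2Q)q_C - (75q_C). Setting ∂π_C/∂q_C = 0: 103 - 4q_C - 2(q_H + q_A) = 0.
Summing all 3 equations gives 408 − 8Q = 0, hence Q = 51.
Back-substituting: q_H = (172 − 102)/2 = 35, q_A = (133 − 102)/2 = 31/2, q_C = (103 − 102)/2 = 1/2.
Price P = 178 - 2·51 = 76.
Corvus's profit: (76 - 75)·(1/2) = 1/2.

0.50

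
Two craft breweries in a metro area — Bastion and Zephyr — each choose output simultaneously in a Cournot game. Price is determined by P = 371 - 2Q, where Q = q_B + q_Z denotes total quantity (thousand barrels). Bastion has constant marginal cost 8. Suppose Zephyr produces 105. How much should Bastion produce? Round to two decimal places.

With the rival's output fixed at 105, Bastion's profit is π_B = (371 - 2·105 - 2q_B)q_B - (8q_B) = (161 - 2q_B)q_B - (8q_B).
∂π_B/∂q_B = 153 - 4q_B = 0, so q_B = 153/4.

38.25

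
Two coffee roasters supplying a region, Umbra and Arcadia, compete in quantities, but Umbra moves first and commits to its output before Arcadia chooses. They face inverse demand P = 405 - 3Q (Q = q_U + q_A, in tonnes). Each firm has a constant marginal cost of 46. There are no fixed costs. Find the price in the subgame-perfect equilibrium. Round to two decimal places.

The follower Arcadia best-responds to any q_U: π_A = (405 - 3Q)q_A - 46q_A.
∂π_A/∂q_A = 359 - 3q_U - 6q_A = 0 gives the reaction function q_A = (359 - 3q_U)/6.
The leader anticipates this reaction. Substituting into P = 405 - 3Q gives P = 451/2 - (3/2)q_U, so π_U = (451/2 - (3/2)q_U)q_U - 46q_U.
Leader FOC: 359/2 - 3q_U = 0, so q_U = 359/6.
Then q_A = (359 - 3·(359/6))/6 = 359/12.
Total output Q = 359/4, so price P = 405 - 3·(359/4) = 543/4.

135.75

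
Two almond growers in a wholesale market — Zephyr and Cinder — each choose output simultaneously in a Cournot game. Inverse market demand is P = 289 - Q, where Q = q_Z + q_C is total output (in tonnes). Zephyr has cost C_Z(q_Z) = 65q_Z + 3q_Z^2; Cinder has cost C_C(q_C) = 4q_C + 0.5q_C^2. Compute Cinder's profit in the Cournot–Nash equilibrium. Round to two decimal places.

Zephyr's profit: π_Z = (289 - Q)q_Z - (65q_Z + 3q_Z²). Setting ∂π_Z/∂q_Z = 0: 224 - 8q_Z - (q_C) = 0.
Cinder's profit: π_C = (289 - Q)q_C - (4q_C + (1/2)q_C²). Setting ∂π_C/∂q_C = 0: 285 - 3q_C - (q_Z) = 0.
Best responses: q_Z = (224 - q_C)/8, q_C = (285 - q_Z)/3.
Solving the pair: q_Z = 387/23, q_C = 89.3913.
Price P = 289 - 106.2174 = 182.7826.
Cinder's profit: 182.7826·89.3913 - 4·89.3913 - (1/2)·89.3913² = 11986.2079.

11986.21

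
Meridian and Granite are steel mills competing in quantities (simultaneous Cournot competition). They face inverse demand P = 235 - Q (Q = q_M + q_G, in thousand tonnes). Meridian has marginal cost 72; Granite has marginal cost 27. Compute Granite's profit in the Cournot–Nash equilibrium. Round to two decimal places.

Meridian's profit: π_M = (235 - Q)q_M - (72q_M). Setting ∂π_M/∂q_M = 0: 163 - 2q_M - (q_G) = 0.
Granite's profit: π_G = (235 - Q)q_G - (27q_G). Setting ∂π_G/∂q_G = 0: 208 - 2q_G - (q_M) = 0.
Rearranging gives the reaction functions q_M = (163 - q_G)/2 and q_G = (208 - q_M)/2.
Substituting one into the other gives q_M = 118/3 and q_G = 253/3.
Price P = 235 - 371/3 = 334/3.
Granite's profit: (334/3 - 27)·(253/3) = 7112.1111.

7112.11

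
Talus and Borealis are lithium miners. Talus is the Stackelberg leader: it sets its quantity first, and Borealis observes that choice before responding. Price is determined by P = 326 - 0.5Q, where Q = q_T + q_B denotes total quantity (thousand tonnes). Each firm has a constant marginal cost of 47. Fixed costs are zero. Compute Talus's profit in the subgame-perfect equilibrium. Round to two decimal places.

19460.25

The follower Borealis best-responds to any q_T: π_B = (326 - 0.5Q)q_B - 47q_B.
Follower FOC: 279 - (1/2)q_T - q_B = 0, so q_B(q_T) = (279 - (1/2)q_T).
Talus substitutes q_B(q_T) into its own profit: π_T = q_T(326 - (1/2)q_T - (279 - (1/2)q_T)/2) - 47q_T = (373/2 - (1/4)q_T)q_T - 47q_T.
Leader FOC: 279/2 - (1/2)q_T = 0, so q_T = 279.
Then q_B = (279 - (1/2)·279) = 279/2.
Price P = 326 - (1/2)·(837/2) = 467/4.
Talus's profit: (467/4 - 47)·279 = 19460.2500.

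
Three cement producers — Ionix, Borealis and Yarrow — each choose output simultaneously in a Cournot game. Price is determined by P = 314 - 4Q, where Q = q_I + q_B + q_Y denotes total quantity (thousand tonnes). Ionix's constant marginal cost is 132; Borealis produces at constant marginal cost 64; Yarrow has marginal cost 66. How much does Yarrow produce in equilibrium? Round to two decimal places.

19.50

Ionix's profit: π_I = (314 - 4Q)q_I - (132q_I). Setting ∂π_I/∂q_I = 0: 182 - 8q_I - 4(q_B + q_Y) = 0.
Borealis's first-order condition: 250 - 8q_B - 4(q_I + q_Y) = 0.
Yarrow's first-order condition: 248 - 8q_Y - 4(q_I + q_B) = 0.
Adding the 3 conditions: 680 − 8Q − 8Q = 0, i.e. Q = 85/2.
Back-substituting: q_I = (182 − 170)/4 = 3, q_B = (250 − 170)/4 = 20, q_Y = (248 − 170)/4 = 39/2.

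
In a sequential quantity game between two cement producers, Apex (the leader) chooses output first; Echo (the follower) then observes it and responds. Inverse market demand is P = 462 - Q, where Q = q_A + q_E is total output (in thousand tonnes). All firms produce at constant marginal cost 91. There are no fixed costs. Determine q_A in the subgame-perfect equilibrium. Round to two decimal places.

The follower Echo best-responds to any q_A: π_E = (462 - Q)q_E - 91q_E.
Setting the follower's marginal profit to zero, 371 - q_A - 2q_E = 0, i.e. q_E = (371 - q_A)/2.
The leader anticipates this reaction. Substituting into P = 462 - Q gives P = 553/2 - (1/2)q_A, so π_A = (553/2 - (1/2)q_A)q_A - 91q_A.
Maximising: ∂π_A/∂q_A = 371/2 - q_A = 0, giving q_A = 371/2.
Then q_E = (371 - 371/2)/2 = 371/4.

185.50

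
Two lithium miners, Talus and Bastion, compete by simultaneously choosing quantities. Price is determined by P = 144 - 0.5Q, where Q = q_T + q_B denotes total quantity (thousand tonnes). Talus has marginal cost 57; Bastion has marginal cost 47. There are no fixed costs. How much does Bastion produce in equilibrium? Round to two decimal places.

Talus's profit: π_T = (144 - 0.5Q)q_T - (57q_T). Setting ∂π_T/∂q_T = 0: 87 - q_T - (1/2)(q_B) = 0.
Bastion's first-order condition: 97 - q_B - (1/2)(q_T) = 0.
Best responses: q_T = (87 - (1/2)q_B), q_B = (97 - (1/2)q_T).
Substituting one into the other gives q_T = 154/3 and q_B = 214/3.

71.33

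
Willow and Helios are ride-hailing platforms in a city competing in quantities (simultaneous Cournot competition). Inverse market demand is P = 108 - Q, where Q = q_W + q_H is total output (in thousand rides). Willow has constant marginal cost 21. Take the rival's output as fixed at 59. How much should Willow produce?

14

With the rival's output fixed at 59, Willow's profit is π_W = (108 - 59 - q_W)q_W - (21q_W) = (49 - q_W)q_W - (21q_W).
∂π_W/∂q_W = 28 - 2q_W = 0, so q_W = 14.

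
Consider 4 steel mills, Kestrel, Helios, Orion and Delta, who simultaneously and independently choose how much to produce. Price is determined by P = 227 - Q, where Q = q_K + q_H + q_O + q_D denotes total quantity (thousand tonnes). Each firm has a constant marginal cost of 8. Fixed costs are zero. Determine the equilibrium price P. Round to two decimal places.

Each firm earns π_i = (227 - Q)q_i - 8q_i.
First-order condition (treating rivals' output as given): 219 - 2q_i - Σ_{j≠i} q_j = 0.
By symmetry each firm produces the same amount; substituting Σ_{j≠i} q_j = 3q_i yields q_i = 219/5.
Total output Q = 876/5, so price P = 227 - 876/5 = 259/5.

51.80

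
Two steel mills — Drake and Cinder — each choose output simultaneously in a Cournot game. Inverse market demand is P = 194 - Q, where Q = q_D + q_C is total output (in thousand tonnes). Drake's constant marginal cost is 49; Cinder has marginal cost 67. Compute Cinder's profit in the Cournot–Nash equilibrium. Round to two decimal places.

Drake's profit: π_D = (194 - Q)q_D - (49q_D). Setting ∂π_D/∂q_D = 0: 145 - 2q_D - (q_C) = 0.
Cinder's profit: π_C = (194 - Q)q_C - (67q_C). Setting ∂π_C/∂q_C = 0: 127 - 2q_C - (q_D) = 0.
So q_D = (145 - q_C)/2 and q_C = (127 - q_D)/2.
Solving the pair: q_D = 163/3, q_C = 109/3.
Price P = 194 - 272/3 = 310/3.
Cinder's profit: (310/3 - 67)·(109/3) = 1320.1111.

1320.11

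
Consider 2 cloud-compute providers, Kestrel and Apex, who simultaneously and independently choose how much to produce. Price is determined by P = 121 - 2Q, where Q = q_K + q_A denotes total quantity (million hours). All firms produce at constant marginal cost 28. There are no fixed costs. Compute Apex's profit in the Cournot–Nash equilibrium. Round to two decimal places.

480.50

A representative firm's profit is π_i = q_i(121 - 2Q) - 28q_i.
First-order condition (treating rivals' output as given): 93 - 4q_i - 2q_j = 0.
With identical firms every q_j equals q_i, so q_j = q_i and 93 = 6q_i, giving q_i = 31/2.
Price P = 121 - 2·31 = 59.
Apex's profit: (59 - 28)·(31/2) = 961/2.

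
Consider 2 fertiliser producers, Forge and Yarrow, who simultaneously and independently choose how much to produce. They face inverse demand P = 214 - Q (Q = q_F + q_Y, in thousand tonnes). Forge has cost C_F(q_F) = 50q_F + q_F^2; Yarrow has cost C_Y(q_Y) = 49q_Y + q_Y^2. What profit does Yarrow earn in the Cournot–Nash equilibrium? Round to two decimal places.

Forge's profit: π_F = (214 - Q)q_F - (50q_F + q_F²). Setting ∂π_F/∂q_F = 0: 164 - 4q_F - (q_Y) = 0.
Yarrow's first-order condition: 165 - 4q_Y - (q_F) = 0.
Best responses: q_F = (164 - q_Y)/4, q_Y = (165 - q_F)/4.
Solving the pair: q_F = 491/15, q_Y = 496/15.
Price P = 214 - 329/5 = 741/5.
Yarrow's profit: (741/5)·(496/15) - 49·(496/15) - (496/15)² = 2186.8089.

2186.81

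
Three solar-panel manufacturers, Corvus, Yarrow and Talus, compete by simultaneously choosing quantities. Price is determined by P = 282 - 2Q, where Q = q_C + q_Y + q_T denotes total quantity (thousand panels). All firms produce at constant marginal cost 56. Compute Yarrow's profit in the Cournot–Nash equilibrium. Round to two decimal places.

1596.13

A representative firm's profit is π_i = q_i(282 - 2Q) - 56q_i.
First-order condition (treating rivals' output as given): 226 - 4q_i - 2·Σ_{j≠i} q_j = 0.
With identical firms every q_j equals q_i, so Σ_{j≠i} q_j = 2q_i and 226 = 8q_i, giving q_i = 113/4.
Price P = 282 - 2·(339/4) = 225/2.
Yarrow's profit: (225/2 - 56)·(113/4) = 1596.1250.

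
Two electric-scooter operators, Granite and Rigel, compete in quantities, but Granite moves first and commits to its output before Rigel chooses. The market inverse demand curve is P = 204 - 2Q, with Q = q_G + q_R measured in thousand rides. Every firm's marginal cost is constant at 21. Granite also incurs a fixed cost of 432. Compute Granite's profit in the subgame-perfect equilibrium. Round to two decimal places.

1661.06

The follower Rigel best-responds to any q_G: π_R = (204 - 2Q)q_R - 21q_R.
Follower FOC: 183 - 2q_G - 4q_R = 0, so q_R(q_G) = (183 - 2q_G)/4.
Granite substitutes q_R(q_G) into its own profit: π_G = q_G(204 - 2q_G - (183 - 2q_G)/2) - 21q_G = (225/2 - q_G)q_G - 21q_G.
Maximising: ∂π_G/∂q_G = 183/2 - 2q_G = 0, giving q_G = 183/4.
Then q_R = (183 - 2·(183/4))/4 = 183/8.
Price P = 204 - 2·(549/8) = 267/4.
Granite's profit: (267/4 - 21)·(183/4) - 432 = 1661.0625.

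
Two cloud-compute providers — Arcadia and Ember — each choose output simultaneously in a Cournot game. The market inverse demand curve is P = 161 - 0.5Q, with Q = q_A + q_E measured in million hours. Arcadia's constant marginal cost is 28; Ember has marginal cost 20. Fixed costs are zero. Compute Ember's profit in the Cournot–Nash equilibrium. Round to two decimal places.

4933.56

Arcadia's profit: π_A = (161 - 0.5Q)q_A - (28q_A). Setting ∂π_A/∂q_A = 0: 133 - q_A - (1/2)(q_E) = 0.
Ember's profit: π_E = (161 - 0.5Q)q_E - (20q_E). Setting ∂π_E/∂q_E = 0: 141 - q_E - (1/2)(q_A) = 0.
Best responses: q_A = (133 - (1/2)q_E), q_E = (141 - (1/2)q_A).
Substituting one into the other gives q_A = 250/3 and q_E = 298/3.
Price P = 161 - (1/2)·(548/3) = 209/3.
Ember's profit: (209/3 - 20)·(298/3) = 4933.5556.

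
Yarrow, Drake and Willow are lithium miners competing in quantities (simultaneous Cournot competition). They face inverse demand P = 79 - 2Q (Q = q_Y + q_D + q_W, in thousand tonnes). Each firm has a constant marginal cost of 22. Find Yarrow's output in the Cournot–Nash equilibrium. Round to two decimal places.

Each firm earns π_i = (79 - 2Q)q_i - 22q_i.
Setting ∂π_i/∂q_i = 0 with rivals' quantities fixed: 57 - 4q_i - 2·Σ_{j≠i} q_j = 0.
With identical firms every q_j equals q_i, so Σ_{j≠i} q_j = 2q_i and 57 = 8q_i, giving q_i = 57/8.

7.13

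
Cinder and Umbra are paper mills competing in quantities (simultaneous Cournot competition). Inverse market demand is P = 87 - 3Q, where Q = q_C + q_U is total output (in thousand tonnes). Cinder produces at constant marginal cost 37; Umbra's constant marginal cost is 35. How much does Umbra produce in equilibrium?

Cinder's profit: π_C = (87 - 3Q)q_C - (37q_C). Setting ∂π_C/∂q_C = 0: 50 - 6q_C - 3(q_U) = 0.
Umbra's profit: π_U = (87 - 3Q)q_U - (35q_U). Setting ∂π_U/∂q_U = 0: 52 - 6q_U - 3(q_C) = 0.
So q_C = (50 - 3q_U)/6 and q_U = (52 - 3q_C)/6.
Solving the pair: q_C = 16/3, q_U = 6.

6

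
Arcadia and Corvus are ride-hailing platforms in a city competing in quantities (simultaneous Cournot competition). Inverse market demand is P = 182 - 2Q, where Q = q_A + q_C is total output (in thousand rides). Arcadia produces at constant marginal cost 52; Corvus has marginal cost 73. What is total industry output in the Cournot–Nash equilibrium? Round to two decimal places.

39.83

Arcadia's profit: π_A = (182 - 2Q)q_A - (52q_A). Setting ∂π_A/∂q_A = 0: 130 - 4q_A - 2(q_C) = 0.
Corvus's profit: π_C = (182 - 2Q)q_C - (73q_C). Setting ∂π_C/∂q_C = 0: 109 - 4q_C - 2(q_A) = 0.
Rearranging gives the reaction functions q_A = (130 - 2q_C)/4 and q_C = (109 - 2q_A)/4.
Substituting one into the other gives q_A = 151/6 and q_C = 44/3.
Total output Q = 151/6 + 44/3 = 239/6.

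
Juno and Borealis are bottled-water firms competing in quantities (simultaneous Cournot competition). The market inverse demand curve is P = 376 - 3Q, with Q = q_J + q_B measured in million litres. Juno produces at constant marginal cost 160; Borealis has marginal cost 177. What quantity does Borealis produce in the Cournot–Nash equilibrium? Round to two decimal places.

20.22

Juno's profit: π_J = (376 - 3Q)q_J - (160q_J). Setting ∂π_J/∂q_J = 0: 216 - 6q_J - 3(q_B) = 0.
Borealis's profit: π_B = (376 - 3Q)q_B - (177q_B). Setting ∂π_B/∂q_B = 0: 199 - 6q_B - 3(q_J) = 0.
Rearranging gives the reaction functions q_J = (216 - 3q_B)/6 and q_B = (199 - 3q_J)/6.
Solving the pair: q_J = 233/9, q_B = 182/9.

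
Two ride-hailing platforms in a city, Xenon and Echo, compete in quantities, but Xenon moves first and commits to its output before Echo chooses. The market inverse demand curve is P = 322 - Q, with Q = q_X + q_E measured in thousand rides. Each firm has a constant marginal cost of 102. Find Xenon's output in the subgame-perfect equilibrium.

110

The follower Echo best-responds to any q_X: π_E = (322 - Q)q_E - 102q_E.
∂π_E/∂q_E = 220 - q_X - 2q_E = 0 gives the reaction function q_E = (220 - q_X)/2.
Xenon substitutes q_E(q_X) into its own profit: π_X = q_X(322 - q_X - (220 - q_X)/2) - 102q_X = (212 - (1/2)q_X)q_X - 102q_X.
Maximising: ∂π_X/∂q_X = 110 - q_X = 0, giving q_X = 110.
Then q_E = (220 - 110)/2 = 55.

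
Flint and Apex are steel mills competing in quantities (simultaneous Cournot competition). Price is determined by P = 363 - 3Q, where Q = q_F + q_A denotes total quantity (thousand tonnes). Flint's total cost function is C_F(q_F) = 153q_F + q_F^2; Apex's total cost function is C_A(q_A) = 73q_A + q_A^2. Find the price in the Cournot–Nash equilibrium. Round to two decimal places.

226.64

Flint's profit: π_F = (363 - 3Q)q_F - (153q_F + q_F²). Setting ∂π_F/∂q_F = 0: 210 - 8q_F - 3(q_A) = 0.
Apex's first-order condition: 290 - 8q_A - 3(q_F) = 0.
Best responses: q_F = (210 - 3q_A)/8, q_A = (290 - 3q_F)/8.
Solving the pair: q_F = 162/11, q_A = 338/11.
Total output Q = 500/11, so price P = 363 - 3·(500/11) = 226.6364.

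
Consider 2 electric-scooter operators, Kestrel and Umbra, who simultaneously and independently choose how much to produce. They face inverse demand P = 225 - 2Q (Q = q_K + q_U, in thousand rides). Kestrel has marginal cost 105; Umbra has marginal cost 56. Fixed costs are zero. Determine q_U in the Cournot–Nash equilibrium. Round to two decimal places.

Kestrel's profit: π_K = (225 - 2Q)q_K - (105q_K). Setting ∂π_K/∂q_K = 0: 120 - 4q_K - 2(q_U) = 0.
Umbra's first-order condition: 169 - 4q_U - 2(q_K) = 0.
Best responses: q_K = (120 - 2q_U)/4, q_U = (169 - 2q_K)/4.
Substituting one into the other gives q_K = 71/6 and q_U = 109/3.

36.33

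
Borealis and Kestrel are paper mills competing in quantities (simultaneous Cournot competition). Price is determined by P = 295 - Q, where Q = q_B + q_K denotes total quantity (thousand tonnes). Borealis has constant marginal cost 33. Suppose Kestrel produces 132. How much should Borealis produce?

With the rival's output fixed at 132, Borealis's profit is π_B = (295 - 132 - q_B)q_B - (33q_B) = (163 - q_B)q_B - (33q_B).
∂π_B/∂q_B = 130 - 2q_B = 0, so q_B = 65.

65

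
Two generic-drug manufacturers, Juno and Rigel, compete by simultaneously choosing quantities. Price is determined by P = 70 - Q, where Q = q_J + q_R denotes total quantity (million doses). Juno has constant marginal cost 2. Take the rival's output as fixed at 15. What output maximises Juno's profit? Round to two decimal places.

With the rival's output fixed at 15, Juno's profit is π_J = (70 - 15 - q_J)q_J - (2q_J) = (55 - q_J)q_J - (2q_J).
∂π_J/∂q_J = 53 - 2q_J = 0, so q_J = 53/2.

26.50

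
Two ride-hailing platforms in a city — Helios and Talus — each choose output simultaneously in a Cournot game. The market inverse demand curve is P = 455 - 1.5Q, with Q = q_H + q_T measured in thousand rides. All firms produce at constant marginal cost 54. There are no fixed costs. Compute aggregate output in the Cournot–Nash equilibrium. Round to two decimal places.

Each firm earns π_i = (455 - 1.5Q)q_i - 54q_i.
Setting ∂π_i/∂q_i = 0 with rivals' quantities fixed: 401 - 3q_i - (3/2)q_j = 0.
By symmetry each firm produces the same amount; substituting q_j = q_i yields q_i = 401/(9/2) = 802/9.
Total output Q = 802/9 + 802/9 = 1604/9.

178.22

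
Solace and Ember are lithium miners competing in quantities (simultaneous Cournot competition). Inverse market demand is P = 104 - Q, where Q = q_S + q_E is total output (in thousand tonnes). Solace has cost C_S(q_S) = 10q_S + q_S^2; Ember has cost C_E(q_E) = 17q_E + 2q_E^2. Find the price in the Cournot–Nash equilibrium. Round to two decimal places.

72.22

Solace's profit: π_S = (104 - Q)q_S - (10q_S + q_S²). Setting ∂π_S/∂q_S = 0: 94 - 4q_S - (q_E) = 0.
Ember's profit: π_E = (104 - Q)q_E - (17q_E + 2q_E²). Setting ∂π_E/∂q_E = 0: 87 - 6q_E - (q_S) = 0.
So q_S = (94 - q_E)/4 and q_E = (87 - q_S)/6.
Solving the pair: q_S = 477/23, q_E = 254/23.
Total output Q = 731/23, so price P = 104 - 731/23 = 1661/23.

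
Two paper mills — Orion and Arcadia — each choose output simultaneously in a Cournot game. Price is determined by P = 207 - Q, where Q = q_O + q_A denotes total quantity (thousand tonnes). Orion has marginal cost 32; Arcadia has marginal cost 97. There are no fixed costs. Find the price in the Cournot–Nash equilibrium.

112

Orion's profit: π_O = (207 - Q)q_O - (32q_O). Setting ∂π_O/∂q_O = 0: 175 - 2q_O - (q_A) = 0.
Arcadia's profit: π_A = (207 - Q)q_A - (97q_A). Setting ∂π_A/∂q_A = 0: 110 - 2q_A - (q_O) = 0.
Rearranging gives the reaction functions q_O = (175 - q_A)/2 and q_A = (110 - q_O)/2.
Solving the pair: q_O = 80, q_A = 15.
Total output Q = 95, so price P = 207 - 95 = 112.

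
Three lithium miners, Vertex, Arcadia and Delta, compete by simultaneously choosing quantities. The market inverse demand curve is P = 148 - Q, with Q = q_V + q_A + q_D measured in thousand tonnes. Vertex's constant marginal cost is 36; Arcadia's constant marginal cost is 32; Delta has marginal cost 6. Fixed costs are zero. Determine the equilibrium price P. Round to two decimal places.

Vertex's profit: π_V = (148 - Q)q_V - (36q_V). Setting ∂π_V/∂q_V = 0: 112 - 2q_V - (q_A + q_D) = 0.
Arcadia's profit: π_A = (148 - Q)q_A - (32q_A). Setting ∂π_A/∂q_A = 0: 116 - 2q_A - (q_V + q_D) = 0.
Delta's first-order condition: 142 - 2q_D - (q_V + q_A) = 0.
Summing all 3 equations gives 370 − 4Q = 0, hence Q = 185/2.
Back-substituting: q_V = (112 − 185/2) = 39/2, q_A = (116 − 185/2) = 47/2, q_D = (142 − 185/2) = 99/2.
Total output Q = 185/2, so price P = 148 - 185/2 = 111/2.

55.50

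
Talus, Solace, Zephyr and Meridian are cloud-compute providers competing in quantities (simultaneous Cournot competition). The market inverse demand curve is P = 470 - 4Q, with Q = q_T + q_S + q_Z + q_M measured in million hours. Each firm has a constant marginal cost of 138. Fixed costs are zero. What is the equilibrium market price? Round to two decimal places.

Each firm earns π_i = (470 - 4Q)q_i - 138q_i.
Setting ∂π_i/∂q_i = 0 with rivals' quantities fixed: 332 - 8q_i - 4·Σ_{j≠i} q_j = 0.
By symmetry each firm produces the same amount; substituting Σ_{j≠i} q_j = 3q_i yields q_i = 332/20 = 83/5.
Total output Q = 332/5, so price P = 470 - 4·(332/5) = 1022/5.

204.40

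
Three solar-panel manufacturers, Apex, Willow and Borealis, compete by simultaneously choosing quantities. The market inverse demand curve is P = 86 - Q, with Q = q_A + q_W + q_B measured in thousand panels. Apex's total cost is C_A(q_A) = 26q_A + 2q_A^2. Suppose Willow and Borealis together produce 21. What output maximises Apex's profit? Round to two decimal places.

6.50

With rivals' combined output fixed at 21, Apex's profit is π_A = (86 - 21 - q_A)q_A - (26q_A + 2q_A²) = (65 - q_A)q_A - (26q_A + 2q_A²).
∂π_A/∂q_A = 39 - 6q_A = 0, so q_A = 13/2.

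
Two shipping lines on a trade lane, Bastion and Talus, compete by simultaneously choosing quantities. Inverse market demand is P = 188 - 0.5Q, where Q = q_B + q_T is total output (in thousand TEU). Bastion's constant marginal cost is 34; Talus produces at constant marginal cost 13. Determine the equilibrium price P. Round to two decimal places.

78.33

Bastion's profit: π_B = (188 - 0.5Q)q_B - (34q_B). Setting ∂π_B/∂q_B = 0: 154 - q_B - (1/2)(q_T) = 0.
Talus's profit: π_T = (188 - 0.5Q)q_T - (13q_T). Setting ∂π_T/∂q_T = 0: 175 - q_T - (1/2)(q_B) = 0.
Rearranging gives the reaction functions q_B = (154 - (1/2)q_T) and q_T = (175 - (1/2)q_B).
Solving the pair: q_B = 266/3, q_T = 392/3.
Total output Q = 658/3, so price P = 188 - (1/2)·(658/3) = 235/3.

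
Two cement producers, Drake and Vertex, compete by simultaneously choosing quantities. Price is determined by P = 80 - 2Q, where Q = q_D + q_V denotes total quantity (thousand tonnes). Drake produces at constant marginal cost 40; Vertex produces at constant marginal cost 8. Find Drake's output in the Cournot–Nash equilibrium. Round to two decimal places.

Drake's profit: π_D = (80 - 2Q)q_D - (40q_D). Setting ∂π_D/∂q_D = 0: 40 - 4q_D - 2(q_V) = 0.
Vertex's profit: π_V = (80 - 2Q)q_V - (8q_V). Setting ∂π_V/∂q_V = 0: 72 - 4q_V - 2(q_D) = 0.
Rearranging gives the reaction functions q_D = (40 - 2q_V)/4 and q_V = (72 - 2q_D)/4.
Solving the pair: q_D = 4/3, q_V = 52/3.

1.33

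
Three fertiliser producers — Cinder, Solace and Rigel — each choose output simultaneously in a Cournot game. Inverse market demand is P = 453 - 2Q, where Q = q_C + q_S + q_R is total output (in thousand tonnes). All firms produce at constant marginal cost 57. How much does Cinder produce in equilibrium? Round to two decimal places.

A representative firm's profit is π_i = q_i(453 - 2Q) - 57q_i.
First-order condition (treating rivals' output as given): 396 - 4q_i - 2·Σ_{j≠i} q_j = 0.
With identical firms every q_j equals q_i, so Σ_{j≠i} q_j = 2q_i and 396 = 8q_i, giving q_i = 99/2.

49.50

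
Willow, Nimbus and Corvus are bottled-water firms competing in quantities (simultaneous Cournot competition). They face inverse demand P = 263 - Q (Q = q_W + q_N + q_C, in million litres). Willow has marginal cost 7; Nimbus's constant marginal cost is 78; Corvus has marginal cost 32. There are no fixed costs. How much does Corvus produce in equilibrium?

63

Willow's profit: π_W = (263 - Q)q_W - (7q_W). Setting ∂π_W/∂q_W = 0: 256 - 2q_W - (q_N + q_C) = 0.
Nimbus's first-order condition: 185 - 2q_N - (q_W + q_C) = 0.
Corvus's first-order condition: 231 - 2q_C - (q_W + q_N) = 0.
Adding the 3 first-order conditions: 672 − 4Q = 0, so Q = 168.
Back-substituting: q_W = (256 − 168) = 88, q_N = (185 − 168) = 17, q_C = (231 − 168) = 63.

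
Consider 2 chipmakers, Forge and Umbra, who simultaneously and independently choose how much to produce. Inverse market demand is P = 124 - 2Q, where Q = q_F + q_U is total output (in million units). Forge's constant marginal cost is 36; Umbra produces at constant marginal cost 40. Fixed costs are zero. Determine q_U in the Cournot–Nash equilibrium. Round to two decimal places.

Forge's profit: π_F = (124 - 2Q)q_F - (36q_F). Setting ∂π_F/∂q_F = 0: 88 - 4q_F - 2(q_U) = 0.
Umbra's profit: π_U = (124 - 2Q)q_U - (40q_U). Setting ∂π_U/∂q_U = 0: 84 - 4q_U - 2(q_F) = 0.
Best responses: q_F = (88 - 2q_U)/4, q_U = (84 - 2q_F)/4.
Solving the pair: q_F = 46/3, q_U = 40/3.

13.33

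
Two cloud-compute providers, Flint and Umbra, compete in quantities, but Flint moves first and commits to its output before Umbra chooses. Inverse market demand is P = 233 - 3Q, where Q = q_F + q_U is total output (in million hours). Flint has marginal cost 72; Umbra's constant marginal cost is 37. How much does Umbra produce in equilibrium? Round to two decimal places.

The follower Umbra best-responds to any q_F: π_U = (233 - 3Q)q_U - 37q_U.
Follower FOC: 196 - 3q_F - 6q_U = 0, so q_U(q_F) = (196 - 3q_F)/6.
The leader anticipates this reaction. Substituting into P = 233 - 3Q gives P = 135 - (3/2)q_F, so π_F = (135 - (3/2)q_F)q_F - 72q_F.
Maximising: ∂π_F/∂q_F = 63 - 3q_F = 0, giving q_F = 21.
Then q_U = (196 - 3·21)/6 = 133/6.

22.17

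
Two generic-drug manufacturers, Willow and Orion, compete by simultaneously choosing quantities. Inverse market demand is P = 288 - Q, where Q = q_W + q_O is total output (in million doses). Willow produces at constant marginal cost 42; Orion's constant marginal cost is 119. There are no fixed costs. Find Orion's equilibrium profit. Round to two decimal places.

Willow's profit: π_W = (288 - Q)q_W - (42q_W). Setting ∂π_W/∂q_W = 0: 246 - 2q_W - (q_O) = 0.
Orion's profit: π_O = (288 - Q)q_O - (119q_O). Setting ∂π_O/∂q_O = 0: 169 - 2q_O - (q_W) = 0.
Best responses: q_W = (246 - q_O)/2, q_O = (169 - q_W)/2.
Solving the pair: q_W = 323/3, q_O = 92/3.
Price P = 288 - 415/3 = 449/3.
Orion's profit: (449/3 - 119)·(92/3) = 940.4444.

940.44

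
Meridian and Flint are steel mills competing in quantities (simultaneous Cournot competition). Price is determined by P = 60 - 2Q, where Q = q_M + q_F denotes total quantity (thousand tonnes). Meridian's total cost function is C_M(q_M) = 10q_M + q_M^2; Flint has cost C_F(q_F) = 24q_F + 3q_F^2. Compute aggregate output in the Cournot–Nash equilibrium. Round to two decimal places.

9.71

Meridian's profit: π_M = (60 - 2Q)q_M - (10q_M + q_M²). Setting ∂π_M/∂q_M = 0: 50 - 6q_M - 2(q_F) = 0.
Flint's profit: π_F = (60 - 2Q)q_F - (24q_F + 3q_F²). Setting ∂π_F/∂q_F = 0: 36 - 10q_F - 2(q_M) = 0.
Best responses: q_M = (50 - 2q_F)/6, q_F = (36 - 2q_M)/10.
Substituting one into the other gives q_M = 107/14 and q_F = 29/14.
Total output Q = 107/14 + 29/14 = 68/7.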